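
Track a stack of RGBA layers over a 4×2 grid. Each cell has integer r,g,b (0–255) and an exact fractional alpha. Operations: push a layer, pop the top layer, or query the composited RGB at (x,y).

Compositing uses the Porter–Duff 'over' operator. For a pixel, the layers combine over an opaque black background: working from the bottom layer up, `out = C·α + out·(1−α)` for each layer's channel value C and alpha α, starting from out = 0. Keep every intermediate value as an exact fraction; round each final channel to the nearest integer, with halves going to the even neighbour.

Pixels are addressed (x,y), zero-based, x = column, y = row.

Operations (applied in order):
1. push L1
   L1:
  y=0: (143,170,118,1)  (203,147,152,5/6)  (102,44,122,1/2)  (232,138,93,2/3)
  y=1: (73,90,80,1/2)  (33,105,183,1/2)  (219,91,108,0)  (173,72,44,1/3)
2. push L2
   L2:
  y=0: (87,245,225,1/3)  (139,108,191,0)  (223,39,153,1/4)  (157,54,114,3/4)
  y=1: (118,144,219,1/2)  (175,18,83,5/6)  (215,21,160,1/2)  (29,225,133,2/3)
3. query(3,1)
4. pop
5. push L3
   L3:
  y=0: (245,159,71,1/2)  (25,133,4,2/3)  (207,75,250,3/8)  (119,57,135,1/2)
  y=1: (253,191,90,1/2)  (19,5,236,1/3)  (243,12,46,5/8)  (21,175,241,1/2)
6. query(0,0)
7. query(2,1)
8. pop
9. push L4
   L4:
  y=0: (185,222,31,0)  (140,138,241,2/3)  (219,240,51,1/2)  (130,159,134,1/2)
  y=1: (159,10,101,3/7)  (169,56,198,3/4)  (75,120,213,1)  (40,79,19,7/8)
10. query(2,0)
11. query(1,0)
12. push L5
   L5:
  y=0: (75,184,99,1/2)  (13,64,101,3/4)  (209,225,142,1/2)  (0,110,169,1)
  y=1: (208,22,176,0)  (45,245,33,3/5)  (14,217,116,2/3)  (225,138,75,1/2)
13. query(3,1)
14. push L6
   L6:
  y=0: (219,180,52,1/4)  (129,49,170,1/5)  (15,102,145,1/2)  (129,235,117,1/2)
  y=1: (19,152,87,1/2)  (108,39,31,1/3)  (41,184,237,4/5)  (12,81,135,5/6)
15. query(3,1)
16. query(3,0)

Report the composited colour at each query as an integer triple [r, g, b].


query (3,1) [L1,L2] — begin 0,0,0
+L1 (α=1/3) → [173/3, 24, 44/3]
+L2 (α=2/3) → [347/9, 158, 842/9]
= [39, 158, 94]

query (0,0) [L1,L3] — begin 0,0,0
+L1 (α=1) → [143, 170, 118]
+L3 (α=1/2) → [194, 329/2, 189/2]
= [194, 164, 94]

(2,1) stack=L1,L3; from [0,0,0]:
L1 α=0: [0, 0, 0]
L3 α=5/8: [1215/8, 15/2, 115/4]
rounded: [152, 8, 29]

query (2,0) [L1,L4] — begin 0,0,0
L1 α=1/2: [51, 22, 61]
L4 α=1/2: [135, 131, 56]
= [135, 131, 56]

(1,0) stack=L1,L4; from [0,0,0]:
+L1 (α=5/6) → [1015/6, 245/2, 380/3]
+L4 (α=2/3) → [2695/18, 797/6, 1826/9]
→ [150, 133, 203]

at x=3,y=1 over L1,L4,L5:
+L1 (α=1/3) → [173/3, 24, 44/3]
+L4 (α=7/8) → [1013/24, 577/8, 443/24]
+L5 (α=1/2) → [6413/48, 1681/16, 2243/48]
= [134, 105, 47]

(3,1) stack=L1,L4,L5,L6; from [0,0,0]:
L1 α=1/3: [173/3, 24, 44/3]
L4 α=7/8: [1013/24, 577/8, 443/24]
L5 α=1/2: [6413/48, 1681/16, 2243/48]
L6 α=5/6: [9293/288, 8161/96, 34643/288]
rounded: [32, 85, 120]

(3,0) stack=L1,L4,L5,L6; from [0,0,0]:
after L1 α=2/3: [464/3, 92, 62]
after L4 α=1/2: [427/3, 251/2, 98]
after L5 α=1: [0, 110, 169]
after L6 α=1/2: [129/2, 345/2, 143]
rounded: [64, 172, 143]


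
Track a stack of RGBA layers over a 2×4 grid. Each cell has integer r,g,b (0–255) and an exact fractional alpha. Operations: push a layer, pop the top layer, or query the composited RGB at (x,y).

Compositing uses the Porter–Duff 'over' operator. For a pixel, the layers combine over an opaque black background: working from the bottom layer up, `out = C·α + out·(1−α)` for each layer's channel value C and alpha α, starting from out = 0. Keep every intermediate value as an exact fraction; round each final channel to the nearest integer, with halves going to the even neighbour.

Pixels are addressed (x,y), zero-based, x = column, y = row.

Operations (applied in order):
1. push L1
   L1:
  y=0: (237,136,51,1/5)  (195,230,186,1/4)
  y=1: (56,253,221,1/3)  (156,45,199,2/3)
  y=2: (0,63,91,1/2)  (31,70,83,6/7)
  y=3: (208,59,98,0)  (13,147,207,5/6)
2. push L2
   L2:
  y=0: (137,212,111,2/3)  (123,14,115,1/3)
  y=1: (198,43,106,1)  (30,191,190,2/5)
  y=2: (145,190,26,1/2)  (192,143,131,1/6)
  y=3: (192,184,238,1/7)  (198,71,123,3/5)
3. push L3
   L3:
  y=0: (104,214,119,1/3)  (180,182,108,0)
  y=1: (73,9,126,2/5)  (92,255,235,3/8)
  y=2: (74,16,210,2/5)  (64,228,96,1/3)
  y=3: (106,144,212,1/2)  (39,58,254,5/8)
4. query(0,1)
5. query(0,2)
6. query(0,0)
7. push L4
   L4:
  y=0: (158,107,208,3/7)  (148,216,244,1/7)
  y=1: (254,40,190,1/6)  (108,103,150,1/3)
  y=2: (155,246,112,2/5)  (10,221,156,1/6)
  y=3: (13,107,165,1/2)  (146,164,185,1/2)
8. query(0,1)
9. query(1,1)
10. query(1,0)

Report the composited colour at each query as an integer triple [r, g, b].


query (0,1) [L1,L2,L3] — begin 0,0,0
+L1 (α=1/3) → [56/3, 253/3, 221/3]
+L2 (α=1) → [198, 43, 106]
+L3 (α=2/5) → [148, 147/5, 114]
= [148, 29, 114]

(0,2) stack=L1,L2,L3; from [0,0,0]:
L1 α=1/2: [0, 63/2, 91/2]
L2 α=1/2: [145/2, 443/4, 143/4]
L3 α=2/5: [731/10, 1457/20, 2109/20]
→ [73, 73, 105]

(0,0) stack=L1,L2,L3; from [0,0,0]:
L1 α=1/5: [237/5, 136/5, 51/5]
L2 α=2/3: [1607/15, 752/5, 387/5]
L3 α=1/3: [4774/45, 858/5, 1369/15]
rounded: [106, 172, 91]

(0,1) stack=L1,L2,L3,L4; from [0,0,0]:
after L1 α=1/3: [56/3, 253/3, 221/3]
after L2 α=1: [198, 43, 106]
after L3 α=2/5: [148, 147/5, 114]
after L4 α=1/6: [497/3, 187/6, 380/3]
= [166, 31, 127]

at x=1,y=1 over L1,L2,L3,L4:
after L1 α=2/3: [104, 30, 398/3]
after L2 α=2/5: [372/5, 472/5, 778/5]
after L3 α=3/8: [81, 1237/8, 1483/8]
after L4 α=1/3: [90, 1649/12, 2083/12]
→ [90, 137, 174]

at x=1,y=0 over L1,L2,L3,L4:
L1 α=1/4: [195/4, 115/2, 93/2]
L2 α=1/3: [147/2, 43, 208/3]
L3 α=0: [147/2, 43, 208/3]
L4 α=1/7: [589/7, 474/7, 660/7]
→ [84, 68, 94]


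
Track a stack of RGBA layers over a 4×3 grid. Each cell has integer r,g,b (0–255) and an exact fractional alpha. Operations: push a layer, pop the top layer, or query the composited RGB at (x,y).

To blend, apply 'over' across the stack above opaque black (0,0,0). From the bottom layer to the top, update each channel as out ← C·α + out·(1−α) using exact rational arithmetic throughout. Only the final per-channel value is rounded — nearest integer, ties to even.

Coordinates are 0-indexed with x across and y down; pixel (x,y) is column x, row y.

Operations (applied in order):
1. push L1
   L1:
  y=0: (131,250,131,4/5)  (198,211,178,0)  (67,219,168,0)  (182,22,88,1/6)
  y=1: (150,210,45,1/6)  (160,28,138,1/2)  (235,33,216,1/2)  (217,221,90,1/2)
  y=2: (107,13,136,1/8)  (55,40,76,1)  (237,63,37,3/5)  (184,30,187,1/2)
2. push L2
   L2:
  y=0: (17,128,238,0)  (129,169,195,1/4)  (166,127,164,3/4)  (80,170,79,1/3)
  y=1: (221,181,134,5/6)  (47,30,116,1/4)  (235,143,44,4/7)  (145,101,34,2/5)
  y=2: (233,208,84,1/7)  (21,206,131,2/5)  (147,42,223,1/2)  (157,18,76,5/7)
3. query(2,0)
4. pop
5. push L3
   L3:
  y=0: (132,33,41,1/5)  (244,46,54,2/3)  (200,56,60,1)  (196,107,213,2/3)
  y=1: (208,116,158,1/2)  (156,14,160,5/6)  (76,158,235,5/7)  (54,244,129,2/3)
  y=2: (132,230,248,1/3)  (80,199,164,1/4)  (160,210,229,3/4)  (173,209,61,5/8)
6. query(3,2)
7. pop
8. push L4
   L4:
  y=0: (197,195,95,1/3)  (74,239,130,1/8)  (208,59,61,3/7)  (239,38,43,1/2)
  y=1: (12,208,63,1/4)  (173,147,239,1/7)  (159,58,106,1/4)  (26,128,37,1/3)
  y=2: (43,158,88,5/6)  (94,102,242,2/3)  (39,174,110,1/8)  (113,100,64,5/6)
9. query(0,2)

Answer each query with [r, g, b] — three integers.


query (2,0) [L1,L2] — begin 0,0,0
+L1 (α=0) → [0, 0, 0]
+L2 (α=3/4) → [249/2, 381/4, 123]
= [124, 95, 123]

(3,2) stack=L1,L3; from [0,0,0]:
+L1 (α=1/2) → [92, 15, 187/2]
+L3 (α=5/8) → [1141/8, 545/4, 1171/16]
→ [143, 136, 73]

at x=0,y=2 over L1,L4:
+L1 (α=1/8) → [107/8, 13/8, 17]
+L4 (α=5/6) → [609/16, 2111/16, 457/6]
→ [38, 132, 76]


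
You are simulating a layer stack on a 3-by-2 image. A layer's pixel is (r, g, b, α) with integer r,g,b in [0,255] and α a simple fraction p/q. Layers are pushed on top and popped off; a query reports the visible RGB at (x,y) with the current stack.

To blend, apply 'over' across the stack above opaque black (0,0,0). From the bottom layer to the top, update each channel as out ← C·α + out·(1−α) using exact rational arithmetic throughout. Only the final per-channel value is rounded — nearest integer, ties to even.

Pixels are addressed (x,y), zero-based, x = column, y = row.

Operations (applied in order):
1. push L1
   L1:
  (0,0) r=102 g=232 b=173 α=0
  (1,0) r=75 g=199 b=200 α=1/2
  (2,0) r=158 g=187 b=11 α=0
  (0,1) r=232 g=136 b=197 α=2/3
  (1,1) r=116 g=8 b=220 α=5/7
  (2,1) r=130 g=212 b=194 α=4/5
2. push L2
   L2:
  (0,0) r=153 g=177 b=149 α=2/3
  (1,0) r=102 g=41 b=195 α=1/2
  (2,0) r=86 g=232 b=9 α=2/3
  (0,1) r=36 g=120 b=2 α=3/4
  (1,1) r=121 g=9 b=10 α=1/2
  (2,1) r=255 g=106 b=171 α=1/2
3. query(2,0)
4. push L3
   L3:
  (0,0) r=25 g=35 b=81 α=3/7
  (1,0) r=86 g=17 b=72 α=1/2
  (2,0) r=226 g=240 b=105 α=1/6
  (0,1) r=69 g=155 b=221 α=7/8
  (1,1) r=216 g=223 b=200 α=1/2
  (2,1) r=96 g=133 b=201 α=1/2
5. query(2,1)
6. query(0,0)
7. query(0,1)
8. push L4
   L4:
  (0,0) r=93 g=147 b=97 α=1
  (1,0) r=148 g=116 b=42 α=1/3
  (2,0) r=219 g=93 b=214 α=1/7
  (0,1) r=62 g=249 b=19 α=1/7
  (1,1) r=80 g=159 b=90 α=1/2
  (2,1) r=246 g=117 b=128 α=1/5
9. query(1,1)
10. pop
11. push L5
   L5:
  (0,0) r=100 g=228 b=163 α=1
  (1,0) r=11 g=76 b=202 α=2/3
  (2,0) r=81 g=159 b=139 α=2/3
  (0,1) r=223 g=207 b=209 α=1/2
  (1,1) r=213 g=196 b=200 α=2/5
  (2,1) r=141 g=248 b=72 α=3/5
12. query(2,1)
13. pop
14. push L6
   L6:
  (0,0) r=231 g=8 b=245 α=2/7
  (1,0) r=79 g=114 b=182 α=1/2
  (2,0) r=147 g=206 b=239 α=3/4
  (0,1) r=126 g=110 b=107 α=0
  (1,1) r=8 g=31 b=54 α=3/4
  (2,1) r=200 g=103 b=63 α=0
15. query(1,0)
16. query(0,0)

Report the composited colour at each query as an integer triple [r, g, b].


at x=2,y=0 over L1,L2:
L1 α=0: [0, 0, 0]
L2 α=2/3: [172/3, 464/3, 6]
→ [57, 155, 6]

at x=2,y=1 over L1,L2,L3:
+L1 (α=4/5) → [104, 848/5, 776/5]
+L2 (α=1/2) → [359/2, 689/5, 1631/10]
+L3 (α=1/2) → [551/4, 677/5, 3641/20]
→ [138, 135, 182]

query (0,0) [L1,L2,L3] — begin 0,0,0
after L1 α=0: [0, 0, 0]
after L2 α=2/3: [102, 118, 298/3]
after L3 α=3/7: [69, 577/7, 1921/21]
→ [69, 82, 91]

(0,1) stack=L1,L2,L3; from [0,0,0]:
+L1 (α=2/3) → [464/3, 272/3, 394/3]
+L2 (α=3/4) → [197/3, 338/3, 103/3]
+L3 (α=7/8) → [823/12, 3593/24, 593/3]
rounded: [69, 150, 198]

at x=1,y=1 over L1,L2,L3,L4:
+L1 (α=5/7) → [580/7, 40/7, 1100/7]
+L2 (α=1/2) → [1427/14, 103/14, 585/7]
+L3 (α=1/2) → [4451/28, 3225/28, 1985/14]
+L4 (α=1/2) → [6691/56, 7677/56, 3245/28]
= [119, 137, 116]

(2,1) stack=L1,L2,L3,L5; from [0,0,0]:
+L1 (α=4/5) → [104, 848/5, 776/5]
+L2 (α=1/2) → [359/2, 689/5, 1631/10]
+L3 (α=1/2) → [551/4, 677/5, 3641/20]
+L5 (α=3/5) → [1397/10, 5074/25, 5801/50]
→ [140, 203, 116]

query (1,0) [L1,L2,L3,L6] — begin 0,0,0
after L1 α=1/2: [75/2, 199/2, 100]
after L2 α=1/2: [279/4, 281/4, 295/2]
after L3 α=1/2: [623/8, 349/8, 439/4]
after L6 α=1/2: [1255/16, 1261/16, 1167/8]
→ [78, 79, 146]

at x=0,y=0 over L1,L2,L3,L6:
+L1 (α=0) → [0, 0, 0]
+L2 (α=2/3) → [102, 118, 298/3]
+L3 (α=3/7) → [69, 577/7, 1921/21]
+L6 (α=2/7) → [807/7, 2997/49, 19895/147]
rounded: [115, 61, 135]


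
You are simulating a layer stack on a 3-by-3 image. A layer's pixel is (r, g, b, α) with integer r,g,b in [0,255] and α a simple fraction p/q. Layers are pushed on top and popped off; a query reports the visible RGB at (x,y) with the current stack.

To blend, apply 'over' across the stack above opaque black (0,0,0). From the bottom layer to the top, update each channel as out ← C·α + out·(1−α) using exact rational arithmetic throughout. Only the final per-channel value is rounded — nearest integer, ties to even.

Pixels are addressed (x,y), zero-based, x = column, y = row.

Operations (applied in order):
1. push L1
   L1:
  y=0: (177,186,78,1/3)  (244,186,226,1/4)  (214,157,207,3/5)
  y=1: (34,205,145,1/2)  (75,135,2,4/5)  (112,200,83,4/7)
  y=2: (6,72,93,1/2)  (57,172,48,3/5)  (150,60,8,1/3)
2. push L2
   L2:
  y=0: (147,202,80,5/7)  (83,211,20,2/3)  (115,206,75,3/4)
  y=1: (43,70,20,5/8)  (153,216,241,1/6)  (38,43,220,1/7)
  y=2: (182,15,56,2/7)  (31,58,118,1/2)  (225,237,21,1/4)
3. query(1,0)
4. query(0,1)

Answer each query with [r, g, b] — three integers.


at x=1,y=0 over L1,L2:
after L1 α=1/4: [61, 93/2, 113/2]
after L2 α=2/3: [227/3, 937/6, 193/6]
= [76, 156, 32]

at x=0,y=1 over L1,L2:
+L1 (α=1/2) → [17, 205/2, 145/2]
+L2 (α=5/8) → [133/4, 1315/16, 635/16]
→ [33, 82, 40]


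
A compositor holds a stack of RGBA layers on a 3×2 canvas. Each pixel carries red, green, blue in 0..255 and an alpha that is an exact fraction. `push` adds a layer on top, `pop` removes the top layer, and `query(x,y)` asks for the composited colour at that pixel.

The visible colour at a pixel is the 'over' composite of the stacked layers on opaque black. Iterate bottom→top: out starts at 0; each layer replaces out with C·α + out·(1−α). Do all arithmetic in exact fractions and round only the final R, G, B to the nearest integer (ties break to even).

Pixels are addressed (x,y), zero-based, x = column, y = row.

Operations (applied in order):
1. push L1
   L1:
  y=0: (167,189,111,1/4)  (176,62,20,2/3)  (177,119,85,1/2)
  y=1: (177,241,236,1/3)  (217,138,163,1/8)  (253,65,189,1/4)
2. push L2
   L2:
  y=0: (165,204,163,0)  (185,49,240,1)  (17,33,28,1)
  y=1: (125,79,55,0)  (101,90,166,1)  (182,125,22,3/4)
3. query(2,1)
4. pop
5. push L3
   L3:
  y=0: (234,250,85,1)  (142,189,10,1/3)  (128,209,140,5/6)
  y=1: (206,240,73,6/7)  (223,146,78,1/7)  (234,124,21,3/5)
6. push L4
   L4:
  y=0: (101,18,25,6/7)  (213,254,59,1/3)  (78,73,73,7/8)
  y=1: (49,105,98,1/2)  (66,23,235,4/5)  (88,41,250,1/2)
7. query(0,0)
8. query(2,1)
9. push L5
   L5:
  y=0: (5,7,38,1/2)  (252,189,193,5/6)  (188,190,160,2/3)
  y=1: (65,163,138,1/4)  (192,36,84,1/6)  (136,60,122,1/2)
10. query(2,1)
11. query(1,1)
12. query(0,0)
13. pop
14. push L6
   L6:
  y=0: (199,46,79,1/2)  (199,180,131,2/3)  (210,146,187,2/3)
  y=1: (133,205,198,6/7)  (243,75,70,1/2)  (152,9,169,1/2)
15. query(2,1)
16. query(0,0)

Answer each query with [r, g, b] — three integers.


(2,1) stack=L1,L2; from [0,0,0]:
L1 α=1/4: [253/4, 65/4, 189/4]
L2 α=3/4: [2437/16, 1565/16, 453/16]
rounded: [152, 98, 28]

query (0,0) [L1,L3,L4] — begin 0,0,0
L1 α=1/4: [167/4, 189/4, 111/4]
L3 α=1: [234, 250, 85]
L4 α=6/7: [120, 358/7, 235/7]
→ [120, 51, 34]

at x=2,y=1 over L1,L3,L4:
after L1 α=1/4: [253/4, 65/4, 189/4]
after L3 α=3/5: [1657/10, 809/10, 63/2]
after L4 α=1/2: [2537/20, 1219/20, 563/4]
rounded: [127, 61, 141]

at x=2,y=1 over L1,L3,L4,L5:
after L1 α=1/4: [253/4, 65/4, 189/4]
after L3 α=3/5: [1657/10, 809/10, 63/2]
after L4 α=1/2: [2537/20, 1219/20, 563/4]
after L5 α=1/2: [5257/40, 2419/40, 1051/8]
rounded: [131, 60, 131]

(1,1) stack=L1,L3,L4,L5; from [0,0,0]:
L1 α=1/8: [217/8, 69/4, 163/8]
L3 α=1/7: [1543/28, 499/14, 801/28]
L4 α=4/5: [1787/28, 1787/70, 27121/140]
L5 α=1/6: [14311/168, 2291/84, 29473/168]
= [85, 27, 175]

at x=0,y=0 over L1,L3,L4,L5:
after L1 α=1/4: [167/4, 189/4, 111/4]
after L3 α=1: [234, 250, 85]
after L4 α=6/7: [120, 358/7, 235/7]
after L5 α=1/2: [125/2, 407/14, 501/14]
→ [62, 29, 36]

at x=2,y=1 over L1,L3,L4,L6:
after L1 α=1/4: [253/4, 65/4, 189/4]
after L3 α=3/5: [1657/10, 809/10, 63/2]
after L4 α=1/2: [2537/20, 1219/20, 563/4]
after L6 α=1/2: [5577/40, 1399/40, 1239/8]
→ [139, 35, 155]

query (0,0) [L1,L3,L4,L6] — begin 0,0,0
after L1 α=1/4: [167/4, 189/4, 111/4]
after L3 α=1: [234, 250, 85]
after L4 α=6/7: [120, 358/7, 235/7]
after L6 α=1/2: [319/2, 340/7, 394/7]
= [160, 49, 56]


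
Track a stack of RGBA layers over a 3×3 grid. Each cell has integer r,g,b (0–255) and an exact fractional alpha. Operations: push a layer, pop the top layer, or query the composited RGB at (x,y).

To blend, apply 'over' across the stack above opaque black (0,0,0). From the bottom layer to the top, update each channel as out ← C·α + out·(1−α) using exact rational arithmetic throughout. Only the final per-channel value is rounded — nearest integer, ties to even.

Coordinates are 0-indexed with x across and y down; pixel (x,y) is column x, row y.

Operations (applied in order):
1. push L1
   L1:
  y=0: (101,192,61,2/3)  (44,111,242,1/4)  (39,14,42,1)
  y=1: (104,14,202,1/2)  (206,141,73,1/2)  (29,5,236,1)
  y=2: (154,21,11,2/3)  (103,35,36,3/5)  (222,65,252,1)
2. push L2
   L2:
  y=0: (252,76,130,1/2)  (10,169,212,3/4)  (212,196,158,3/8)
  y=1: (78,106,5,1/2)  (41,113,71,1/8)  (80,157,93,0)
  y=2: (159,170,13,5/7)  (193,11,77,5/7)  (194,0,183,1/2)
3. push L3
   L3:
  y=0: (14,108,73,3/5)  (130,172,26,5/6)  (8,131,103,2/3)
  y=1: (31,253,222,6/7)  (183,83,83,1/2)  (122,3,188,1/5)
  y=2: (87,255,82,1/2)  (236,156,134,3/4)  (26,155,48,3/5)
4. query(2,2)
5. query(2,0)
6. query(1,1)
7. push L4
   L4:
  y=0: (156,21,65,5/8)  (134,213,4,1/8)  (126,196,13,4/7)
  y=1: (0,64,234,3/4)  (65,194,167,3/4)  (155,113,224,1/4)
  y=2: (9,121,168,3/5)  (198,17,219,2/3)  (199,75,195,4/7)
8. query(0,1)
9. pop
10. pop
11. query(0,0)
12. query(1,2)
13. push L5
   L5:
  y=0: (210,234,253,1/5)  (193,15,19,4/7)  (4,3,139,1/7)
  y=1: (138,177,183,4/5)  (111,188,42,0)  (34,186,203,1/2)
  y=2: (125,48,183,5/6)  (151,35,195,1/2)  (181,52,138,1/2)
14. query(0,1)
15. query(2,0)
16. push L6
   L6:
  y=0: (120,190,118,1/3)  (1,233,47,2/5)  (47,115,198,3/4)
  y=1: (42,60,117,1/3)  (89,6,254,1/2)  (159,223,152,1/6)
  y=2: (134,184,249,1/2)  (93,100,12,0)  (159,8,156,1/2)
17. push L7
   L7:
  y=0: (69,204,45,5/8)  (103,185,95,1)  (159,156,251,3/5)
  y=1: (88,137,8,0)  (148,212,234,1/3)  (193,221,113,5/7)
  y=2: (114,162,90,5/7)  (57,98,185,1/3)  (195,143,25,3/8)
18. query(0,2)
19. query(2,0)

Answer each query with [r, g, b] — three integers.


query (2,2) [L1,L2,L3] — begin 0,0,0
+L1 (α=1) → [222, 65, 252]
+L2 (α=1/2) → [208, 65/2, 435/2]
+L3 (α=3/5) → [494/5, 106, 579/5]
= [99, 106, 116]

(2,0) stack=L1,L2,L3; from [0,0,0]:
+L1 (α=1) → [39, 14, 42]
+L2 (α=3/8) → [831/8, 329/4, 171/2]
+L3 (α=2/3) → [959/24, 459/4, 583/6]
= [40, 115, 97]

(1,1) stack=L1,L2,L3; from [0,0,0]:
L1 α=1/2: [103, 141/2, 73/2]
L2 α=1/8: [381/4, 1213/16, 653/16]
L3 α=1/2: [1113/8, 2541/32, 1981/32]
rounded: [139, 79, 62]

query (0,1) [L1,L2,L3,L4] — begin 0,0,0
after L1 α=1/2: [52, 7, 101]
after L2 α=1/2: [65, 113/2, 53]
after L3 α=6/7: [251/7, 3149/14, 1385/7]
after L4 α=3/4: [251/28, 5837/56, 6299/28]
rounded: [9, 104, 225]

at x=0,y=0 over L1,L2:
+L1 (α=2/3) → [202/3, 128, 122/3]
+L2 (α=1/2) → [479/3, 102, 256/3]
rounded: [160, 102, 85]

query (1,2) [L1,L2] — begin 0,0,0
L1 α=3/5: [309/5, 21, 108/5]
L2 α=5/7: [5443/35, 97/7, 2141/35]
= [156, 14, 61]

at x=0,y=1 over L1,L2,L5:
L1 α=1/2: [52, 7, 101]
L2 α=1/2: [65, 113/2, 53]
L5 α=4/5: [617/5, 1529/10, 157]
= [123, 153, 157]

(2,0) stack=L1,L2,L5; from [0,0,0]:
L1 α=1: [39, 14, 42]
L2 α=3/8: [831/8, 329/4, 171/2]
L5 α=1/7: [2509/28, 993/14, 652/7]
→ [90, 71, 93]

(0,2) stack=L1,L2,L5,L6,L7; from [0,0,0]:
L1 α=2/3: [308/3, 14, 22/3]
L2 α=5/7: [3001/21, 878/7, 239/21]
L5 α=5/6: [8063/63, 1279/21, 9727/63]
L6 α=1/2: [16505/126, 5143/42, 12707/63]
L7 α=5/7: [52415/441, 22153/147, 53764/441]
→ [119, 151, 122]

at x=2,y=0 over L1,L2,L5,L6,L7:
+L1 (α=1) → [39, 14, 42]
+L2 (α=3/8) → [831/8, 329/4, 171/2]
+L5 (α=1/7) → [2509/28, 993/14, 652/7]
+L6 (α=3/4) → [6457/112, 5823/56, 2405/14]
+L7 (α=3/5) → [33169/280, 18927/140, 7676/35]
→ [118, 135, 219]


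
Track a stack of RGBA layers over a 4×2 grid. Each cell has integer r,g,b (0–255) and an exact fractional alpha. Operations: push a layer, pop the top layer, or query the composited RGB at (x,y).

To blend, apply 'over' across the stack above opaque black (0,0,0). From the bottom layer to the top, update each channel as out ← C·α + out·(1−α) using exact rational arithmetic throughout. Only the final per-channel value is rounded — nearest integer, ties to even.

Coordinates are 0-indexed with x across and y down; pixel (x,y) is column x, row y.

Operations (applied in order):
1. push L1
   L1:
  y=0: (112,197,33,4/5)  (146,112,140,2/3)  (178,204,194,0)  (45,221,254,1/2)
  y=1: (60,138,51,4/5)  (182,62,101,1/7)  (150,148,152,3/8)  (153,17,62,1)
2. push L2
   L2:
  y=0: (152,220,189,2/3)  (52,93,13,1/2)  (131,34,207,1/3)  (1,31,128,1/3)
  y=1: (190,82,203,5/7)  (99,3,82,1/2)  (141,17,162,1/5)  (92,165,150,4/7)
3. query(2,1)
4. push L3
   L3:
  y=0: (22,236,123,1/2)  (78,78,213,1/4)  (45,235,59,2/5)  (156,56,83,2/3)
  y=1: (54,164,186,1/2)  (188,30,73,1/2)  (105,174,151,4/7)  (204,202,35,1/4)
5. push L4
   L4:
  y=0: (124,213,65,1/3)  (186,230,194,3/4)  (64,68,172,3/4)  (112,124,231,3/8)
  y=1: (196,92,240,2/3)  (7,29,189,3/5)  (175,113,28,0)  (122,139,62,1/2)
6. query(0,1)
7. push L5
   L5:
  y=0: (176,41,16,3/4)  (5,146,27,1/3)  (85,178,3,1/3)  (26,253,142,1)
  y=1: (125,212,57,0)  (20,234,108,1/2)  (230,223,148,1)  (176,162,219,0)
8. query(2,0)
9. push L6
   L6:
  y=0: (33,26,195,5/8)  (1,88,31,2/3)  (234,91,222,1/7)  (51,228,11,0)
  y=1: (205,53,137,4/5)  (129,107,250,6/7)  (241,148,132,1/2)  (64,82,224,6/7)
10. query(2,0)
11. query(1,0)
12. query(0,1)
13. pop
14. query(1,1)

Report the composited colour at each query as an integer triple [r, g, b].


at x=2,y=1 over L1,L2:
L1 α=3/8: [225/4, 111/2, 57]
L2 α=1/5: [366/5, 239/5, 78]
= [73, 48, 78]

at x=0,y=1 over L1,L2,L3,L4:
after L1 α=4/5: [48, 552/5, 204/5]
after L2 α=5/7: [1046/7, 3154/35, 5483/35]
after L3 α=1/2: [712/7, 4447/35, 11993/70]
after L4 α=2/3: [1152/7, 3629/35, 45593/210]
rounded: [165, 104, 217]

(2,0) stack=L1,L2,L3,L4,L5; from [0,0,0]:
after L1 α=0: [0, 0, 0]
after L2 α=1/3: [131/3, 34/3, 69]
after L3 α=2/5: [221/5, 504/5, 65]
after L4 α=3/4: [1181/20, 381/5, 581/4]
after L5 α=1/3: [677/10, 1652/15, 587/6]
→ [68, 110, 98]

at x=2,y=0 over L1,L2,L3,L4,L5,L6:
after L1 α=0: [0, 0, 0]
after L2 α=1/3: [131/3, 34/3, 69]
after L3 α=2/5: [221/5, 504/5, 65]
after L4 α=3/4: [1181/20, 381/5, 581/4]
after L5 α=1/3: [677/10, 1652/15, 587/6]
after L6 α=1/7: [3201/35, 537/5, 809/7]
→ [91, 107, 116]

(1,0) stack=L1,L2,L3,L4,L5,L6; from [0,0,0]:
after L1 α=2/3: [292/3, 224/3, 280/3]
after L2 α=1/2: [224/3, 503/6, 319/6]
after L3 α=1/4: [151/2, 659/8, 745/8]
after L4 α=3/4: [1267/8, 6179/32, 5401/32]
after L5 α=1/3: [429/4, 8515/48, 5833/48]
after L6 α=2/3: [437/12, 16963/144, 8809/144]
→ [36, 118, 61]

query (0,1) [L1,L2,L3,L4,L5,L6] — begin 0,0,0
after L1 α=4/5: [48, 552/5, 204/5]
after L2 α=5/7: [1046/7, 3154/35, 5483/35]
after L3 α=1/2: [712/7, 4447/35, 11993/70]
after L4 α=2/3: [1152/7, 3629/35, 45593/210]
after L5 α=0: [1152/7, 3629/35, 45593/210]
after L6 α=4/5: [6892/35, 11049/175, 160673/1050]
→ [197, 63, 153]

query (1,1) [L1,L2,L3,L4,L5] — begin 0,0,0
L1 α=1/7: [26, 62/7, 101/7]
L2 α=1/2: [125/2, 83/14, 675/14]
L3 α=1/2: [501/4, 503/28, 1697/28]
L4 α=3/5: [543/10, 1721/70, 1927/14]
L5 α=1/2: [743/20, 18101/140, 3439/28]
rounded: [37, 129, 123]


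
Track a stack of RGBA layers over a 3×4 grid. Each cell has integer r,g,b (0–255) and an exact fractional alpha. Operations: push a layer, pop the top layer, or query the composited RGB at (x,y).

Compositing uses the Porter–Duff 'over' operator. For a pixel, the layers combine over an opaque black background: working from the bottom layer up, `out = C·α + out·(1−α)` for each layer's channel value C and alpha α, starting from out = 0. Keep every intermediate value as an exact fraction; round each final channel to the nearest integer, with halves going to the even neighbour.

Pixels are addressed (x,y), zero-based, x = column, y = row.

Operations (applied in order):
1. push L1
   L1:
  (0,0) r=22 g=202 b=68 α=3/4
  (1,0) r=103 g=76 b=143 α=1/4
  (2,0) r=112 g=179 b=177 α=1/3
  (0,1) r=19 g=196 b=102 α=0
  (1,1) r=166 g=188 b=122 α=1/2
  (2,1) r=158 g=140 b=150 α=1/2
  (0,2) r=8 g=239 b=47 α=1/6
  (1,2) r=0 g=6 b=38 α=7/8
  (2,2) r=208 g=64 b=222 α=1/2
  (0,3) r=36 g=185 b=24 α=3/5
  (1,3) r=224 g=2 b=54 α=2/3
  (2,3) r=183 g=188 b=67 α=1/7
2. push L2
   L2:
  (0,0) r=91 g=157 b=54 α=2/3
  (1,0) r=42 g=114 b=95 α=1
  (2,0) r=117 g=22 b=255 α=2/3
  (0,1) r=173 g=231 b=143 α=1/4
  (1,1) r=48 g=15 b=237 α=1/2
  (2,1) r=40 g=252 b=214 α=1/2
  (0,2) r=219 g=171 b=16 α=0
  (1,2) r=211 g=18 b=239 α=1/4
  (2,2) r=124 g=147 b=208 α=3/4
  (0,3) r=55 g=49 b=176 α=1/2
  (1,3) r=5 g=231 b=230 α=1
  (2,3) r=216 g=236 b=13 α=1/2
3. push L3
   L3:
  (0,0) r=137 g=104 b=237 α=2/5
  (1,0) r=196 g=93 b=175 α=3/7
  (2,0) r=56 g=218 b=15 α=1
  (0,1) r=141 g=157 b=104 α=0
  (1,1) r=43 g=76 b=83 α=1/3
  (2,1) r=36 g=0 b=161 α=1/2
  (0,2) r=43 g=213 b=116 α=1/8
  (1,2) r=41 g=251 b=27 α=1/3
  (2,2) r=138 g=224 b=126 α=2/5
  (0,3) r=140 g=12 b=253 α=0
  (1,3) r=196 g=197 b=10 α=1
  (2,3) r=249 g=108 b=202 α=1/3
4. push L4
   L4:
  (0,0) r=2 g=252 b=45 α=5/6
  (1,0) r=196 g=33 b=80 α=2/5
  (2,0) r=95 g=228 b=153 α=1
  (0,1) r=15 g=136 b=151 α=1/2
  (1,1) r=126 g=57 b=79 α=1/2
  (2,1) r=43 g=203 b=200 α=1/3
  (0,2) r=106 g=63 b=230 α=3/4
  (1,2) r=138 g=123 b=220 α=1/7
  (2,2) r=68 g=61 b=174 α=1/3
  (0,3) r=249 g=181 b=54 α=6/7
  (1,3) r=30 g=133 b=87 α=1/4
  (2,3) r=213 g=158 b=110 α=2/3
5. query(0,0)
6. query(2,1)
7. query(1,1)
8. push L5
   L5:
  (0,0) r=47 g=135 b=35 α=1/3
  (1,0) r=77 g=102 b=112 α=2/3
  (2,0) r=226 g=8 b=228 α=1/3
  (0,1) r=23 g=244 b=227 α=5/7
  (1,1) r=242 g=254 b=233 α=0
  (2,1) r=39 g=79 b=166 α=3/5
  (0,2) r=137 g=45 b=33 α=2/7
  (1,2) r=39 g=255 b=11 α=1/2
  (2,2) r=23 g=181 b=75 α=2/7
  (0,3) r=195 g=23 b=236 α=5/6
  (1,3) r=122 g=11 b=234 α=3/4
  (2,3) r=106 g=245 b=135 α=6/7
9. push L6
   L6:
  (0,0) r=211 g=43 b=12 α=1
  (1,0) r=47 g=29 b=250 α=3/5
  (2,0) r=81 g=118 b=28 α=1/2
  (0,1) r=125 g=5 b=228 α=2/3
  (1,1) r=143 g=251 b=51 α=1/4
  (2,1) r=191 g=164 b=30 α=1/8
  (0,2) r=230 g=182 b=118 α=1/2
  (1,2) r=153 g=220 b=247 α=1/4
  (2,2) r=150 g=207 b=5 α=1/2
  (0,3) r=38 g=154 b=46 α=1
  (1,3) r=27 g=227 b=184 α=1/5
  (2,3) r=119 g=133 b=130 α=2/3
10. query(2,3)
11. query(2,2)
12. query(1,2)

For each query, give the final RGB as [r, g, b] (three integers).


(0,0) stack=L1,L2,L3,L4; from [0,0,0]:
L1 α=3/4: [33/2, 303/2, 51]
L2 α=2/3: [397/6, 931/6, 53]
L3 α=2/5: [189/2, 1347/10, 633/5]
L4 α=5/6: [209/12, 4649/20, 293/5]
rounded: [17, 232, 59]

(2,1) stack=L1,L2,L3,L4; from [0,0,0]:
+L1 (α=1/2) → [79, 70, 75]
+L2 (α=1/2) → [119/2, 161, 289/2]
+L3 (α=1/2) → [191/4, 161/2, 611/4]
+L4 (α=1/3) → [277/6, 364/3, 337/2]
rounded: [46, 121, 168]

query (1,1) [L1,L2,L3,L4] — begin 0,0,0
+L1 (α=1/2) → [83, 94, 61]
+L2 (α=1/2) → [131/2, 109/2, 149]
+L3 (α=1/3) → [58, 185/3, 127]
+L4 (α=1/2) → [92, 178/3, 103]
rounded: [92, 59, 103]

query (2,3) [L1,L2,L3,L4,L5,L6] — begin 0,0,0
after L1 α=1/7: [183/7, 188/7, 67/7]
after L2 α=1/2: [1695/14, 920/7, 79/7]
after L3 α=1/3: [1146/7, 2596/21, 524/7]
after L4 α=2/3: [1376/7, 9232/63, 688/7]
after L5 α=6/7: [5828/49, 101842/441, 6358/49]
after L6 α=2/3: [5830/49, 219148/1323, 6366/49]
→ [119, 166, 130]

query (2,2) [L1,L2,L3,L4,L5,L6] — begin 0,0,0
L1 α=1/2: [104, 32, 111]
L2 α=3/4: [119, 473/4, 735/4]
L3 α=2/5: [633/5, 3211/20, 3213/20]
L4 α=1/3: [1606/15, 3821/30, 1651/10]
L5 α=2/7: [1744/21, 5993/42, 1951/14]
L6 α=1/2: [2447/21, 14687/84, 2021/28]
→ [117, 175, 72]

query (1,2) [L1,L2,L3,L4,L5,L6] — begin 0,0,0
+L1 (α=7/8) → [0, 21/4, 133/4]
+L2 (α=1/4) → [211/4, 135/16, 1355/16]
+L3 (α=1/3) → [293/6, 2143/24, 1571/24]
+L4 (α=1/7) → [431/7, 2635/28, 2451/28]
+L5 (α=1/2) → [352/7, 9775/56, 2759/56]
+L6 (α=1/4) → [2127/28, 41645/224, 22109/224]
rounded: [76, 186, 99]


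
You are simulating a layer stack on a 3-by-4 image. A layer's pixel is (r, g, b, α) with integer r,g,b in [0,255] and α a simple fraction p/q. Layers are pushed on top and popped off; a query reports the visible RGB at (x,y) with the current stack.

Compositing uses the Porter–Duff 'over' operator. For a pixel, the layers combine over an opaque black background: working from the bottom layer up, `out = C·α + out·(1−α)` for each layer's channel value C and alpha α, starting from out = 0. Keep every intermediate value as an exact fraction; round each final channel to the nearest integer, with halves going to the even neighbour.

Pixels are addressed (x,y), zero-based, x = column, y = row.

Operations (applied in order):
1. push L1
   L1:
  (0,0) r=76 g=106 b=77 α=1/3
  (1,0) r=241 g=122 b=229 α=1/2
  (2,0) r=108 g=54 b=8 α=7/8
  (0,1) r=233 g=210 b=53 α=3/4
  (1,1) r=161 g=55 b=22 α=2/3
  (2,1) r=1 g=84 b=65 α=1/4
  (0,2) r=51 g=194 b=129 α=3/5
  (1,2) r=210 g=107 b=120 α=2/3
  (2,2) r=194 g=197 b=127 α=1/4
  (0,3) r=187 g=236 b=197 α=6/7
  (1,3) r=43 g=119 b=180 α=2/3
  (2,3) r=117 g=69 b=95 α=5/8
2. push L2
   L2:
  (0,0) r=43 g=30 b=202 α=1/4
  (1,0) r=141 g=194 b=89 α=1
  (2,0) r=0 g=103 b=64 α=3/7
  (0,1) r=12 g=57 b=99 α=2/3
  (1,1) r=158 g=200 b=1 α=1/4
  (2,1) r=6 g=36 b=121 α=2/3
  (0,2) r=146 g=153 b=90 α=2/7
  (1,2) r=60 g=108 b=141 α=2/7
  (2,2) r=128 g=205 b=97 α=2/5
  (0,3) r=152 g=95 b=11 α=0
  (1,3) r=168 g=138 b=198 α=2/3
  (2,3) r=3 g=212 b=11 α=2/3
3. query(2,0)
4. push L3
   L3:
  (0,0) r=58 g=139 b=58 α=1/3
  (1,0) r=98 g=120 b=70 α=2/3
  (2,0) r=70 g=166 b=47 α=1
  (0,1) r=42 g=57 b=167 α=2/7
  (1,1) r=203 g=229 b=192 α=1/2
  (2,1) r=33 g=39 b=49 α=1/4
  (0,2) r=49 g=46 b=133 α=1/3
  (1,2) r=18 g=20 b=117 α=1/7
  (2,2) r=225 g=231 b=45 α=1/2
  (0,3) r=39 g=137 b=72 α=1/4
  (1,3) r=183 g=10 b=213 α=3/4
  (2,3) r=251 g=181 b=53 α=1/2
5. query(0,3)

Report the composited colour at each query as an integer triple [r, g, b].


at x=2,y=0 over L1,L2:
L1 α=7/8: [189/2, 189/4, 7]
L2 α=3/7: [54, 498/7, 220/7]
rounded: [54, 71, 31]

query (0,3) [L1,L2,L3] — begin 0,0,0
L1 α=6/7: [1122/7, 1416/7, 1182/7]
L2 α=0: [1122/7, 1416/7, 1182/7]
L3 α=1/4: [3639/28, 5207/28, 2025/14]
→ [130, 186, 145]


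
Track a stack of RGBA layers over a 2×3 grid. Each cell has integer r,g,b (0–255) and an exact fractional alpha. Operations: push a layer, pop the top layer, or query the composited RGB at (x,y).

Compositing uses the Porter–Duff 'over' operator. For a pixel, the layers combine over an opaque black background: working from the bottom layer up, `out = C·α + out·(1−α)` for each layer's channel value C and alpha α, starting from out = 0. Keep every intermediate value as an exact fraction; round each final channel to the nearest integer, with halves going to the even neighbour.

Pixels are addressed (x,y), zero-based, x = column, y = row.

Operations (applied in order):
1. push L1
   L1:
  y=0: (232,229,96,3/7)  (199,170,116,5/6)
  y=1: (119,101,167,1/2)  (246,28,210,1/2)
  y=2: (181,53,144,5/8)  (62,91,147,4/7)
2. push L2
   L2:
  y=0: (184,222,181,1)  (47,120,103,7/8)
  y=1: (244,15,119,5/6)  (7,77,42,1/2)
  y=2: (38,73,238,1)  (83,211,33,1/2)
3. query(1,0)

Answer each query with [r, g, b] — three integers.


query (1,0) [L1,L2] — begin 0,0,0
after L1 α=5/6: [995/6, 425/3, 290/3]
after L2 α=7/8: [2969/48, 2945/24, 2453/24]
= [62, 123, 102]


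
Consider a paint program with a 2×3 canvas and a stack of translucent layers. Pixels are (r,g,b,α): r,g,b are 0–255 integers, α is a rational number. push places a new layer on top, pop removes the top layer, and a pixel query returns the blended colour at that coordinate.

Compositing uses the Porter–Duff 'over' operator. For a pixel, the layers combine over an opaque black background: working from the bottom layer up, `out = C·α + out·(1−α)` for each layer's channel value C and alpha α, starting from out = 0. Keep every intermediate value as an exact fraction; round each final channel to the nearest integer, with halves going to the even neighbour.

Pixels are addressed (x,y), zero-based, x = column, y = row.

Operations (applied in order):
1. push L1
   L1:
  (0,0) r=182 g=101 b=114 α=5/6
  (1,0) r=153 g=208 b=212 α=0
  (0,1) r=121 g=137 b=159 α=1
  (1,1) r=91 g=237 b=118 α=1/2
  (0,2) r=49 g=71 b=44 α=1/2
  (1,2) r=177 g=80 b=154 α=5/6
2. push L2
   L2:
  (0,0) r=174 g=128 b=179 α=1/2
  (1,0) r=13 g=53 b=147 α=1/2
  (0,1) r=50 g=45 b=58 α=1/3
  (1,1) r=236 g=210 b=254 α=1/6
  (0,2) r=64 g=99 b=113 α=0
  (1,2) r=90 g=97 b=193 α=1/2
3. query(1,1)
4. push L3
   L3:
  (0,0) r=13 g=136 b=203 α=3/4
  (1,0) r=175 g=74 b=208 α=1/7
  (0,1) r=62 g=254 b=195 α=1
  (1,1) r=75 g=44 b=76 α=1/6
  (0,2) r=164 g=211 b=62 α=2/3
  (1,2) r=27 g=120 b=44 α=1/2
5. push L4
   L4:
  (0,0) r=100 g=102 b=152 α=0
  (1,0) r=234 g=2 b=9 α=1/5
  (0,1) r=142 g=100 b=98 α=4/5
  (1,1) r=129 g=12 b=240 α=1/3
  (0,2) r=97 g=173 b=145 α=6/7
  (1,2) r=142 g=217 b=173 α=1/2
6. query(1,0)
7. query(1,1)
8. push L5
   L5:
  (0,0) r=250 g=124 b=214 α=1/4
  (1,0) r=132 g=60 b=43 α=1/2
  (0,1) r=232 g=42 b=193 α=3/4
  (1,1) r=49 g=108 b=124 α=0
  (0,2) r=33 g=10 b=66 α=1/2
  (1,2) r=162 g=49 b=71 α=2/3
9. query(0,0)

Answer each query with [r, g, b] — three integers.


query (1,1) [L1,L2] — begin 0,0,0
+L1 (α=1/2) → [91/2, 237/2, 59]
+L2 (α=1/6) → [309/4, 535/4, 183/2]
→ [77, 134, 92]

query (1,0) [L1,L2,L3,L4] — begin 0,0,0
L1 α=0: [0, 0, 0]
L2 α=1/2: [13/2, 53/2, 147/2]
L3 α=1/7: [214/7, 233/7, 649/7]
L4 α=1/5: [2494/35, 946/35, 2659/35]
→ [71, 27, 76]

(1,1) stack=L1,L2,L3,L4; from [0,0,0]:
after L1 α=1/2: [91/2, 237/2, 59]
after L2 α=1/6: [309/4, 535/4, 183/2]
after L3 α=1/6: [615/8, 2851/24, 1067/12]
after L4 α=1/3: [377/4, 2995/36, 2507/18]
= [94, 83, 139]

query (0,0) [L1,L2,L3,L4,L5] — begin 0,0,0
+L1 (α=5/6) → [455/3, 505/6, 95]
+L2 (α=1/2) → [977/6, 1273/12, 137]
+L3 (α=3/4) → [1211/24, 6169/48, 373/2]
+L4 (α=0) → [1211/24, 6169/48, 373/2]
+L5 (α=1/4) → [3211/32, 8153/64, 1547/8]
= [100, 127, 193]


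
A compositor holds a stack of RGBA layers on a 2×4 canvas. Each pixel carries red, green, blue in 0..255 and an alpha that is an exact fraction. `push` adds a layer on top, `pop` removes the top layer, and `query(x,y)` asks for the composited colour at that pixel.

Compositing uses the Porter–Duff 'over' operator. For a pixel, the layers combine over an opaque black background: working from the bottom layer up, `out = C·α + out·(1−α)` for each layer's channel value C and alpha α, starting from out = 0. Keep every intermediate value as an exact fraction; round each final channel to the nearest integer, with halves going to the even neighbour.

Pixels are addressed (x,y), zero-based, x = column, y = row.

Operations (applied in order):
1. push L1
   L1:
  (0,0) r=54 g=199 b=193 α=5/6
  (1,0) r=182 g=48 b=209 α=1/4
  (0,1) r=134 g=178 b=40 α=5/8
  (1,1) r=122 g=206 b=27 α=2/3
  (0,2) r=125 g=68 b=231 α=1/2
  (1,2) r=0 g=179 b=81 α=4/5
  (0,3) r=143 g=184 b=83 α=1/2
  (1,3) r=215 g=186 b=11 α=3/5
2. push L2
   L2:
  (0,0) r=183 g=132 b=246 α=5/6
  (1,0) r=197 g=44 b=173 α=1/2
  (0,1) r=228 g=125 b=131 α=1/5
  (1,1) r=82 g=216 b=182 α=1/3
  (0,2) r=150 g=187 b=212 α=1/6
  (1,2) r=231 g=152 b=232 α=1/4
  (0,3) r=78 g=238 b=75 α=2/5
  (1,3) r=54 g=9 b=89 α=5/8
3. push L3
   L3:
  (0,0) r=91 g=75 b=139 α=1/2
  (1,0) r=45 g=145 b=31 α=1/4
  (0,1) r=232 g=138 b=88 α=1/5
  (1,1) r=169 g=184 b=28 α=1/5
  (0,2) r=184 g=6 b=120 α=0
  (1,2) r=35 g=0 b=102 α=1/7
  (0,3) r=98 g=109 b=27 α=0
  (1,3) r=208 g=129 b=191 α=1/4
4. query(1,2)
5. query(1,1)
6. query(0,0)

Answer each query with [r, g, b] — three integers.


(1,2) stack=L1,L2,L3; from [0,0,0]:
L1 α=4/5: [0, 716/5, 324/5]
L2 α=1/4: [231/4, 727/5, 533/5]
L3 α=1/7: [109/2, 4362/35, 3708/35]
rounded: [54, 125, 106]

(1,1) stack=L1,L2,L3; from [0,0,0]:
L1 α=2/3: [244/3, 412/3, 18]
L2 α=1/3: [734/9, 1472/9, 218/3]
L3 α=1/5: [4457/45, 7544/45, 956/15]
rounded: [99, 168, 64]

(0,0) stack=L1,L2,L3; from [0,0,0]:
+L1 (α=5/6) → [45, 995/6, 965/6]
+L2 (α=5/6) → [160, 4955/36, 8345/36]
+L3 (α=1/2) → [251/2, 7655/72, 13349/72]
rounded: [126, 106, 185]


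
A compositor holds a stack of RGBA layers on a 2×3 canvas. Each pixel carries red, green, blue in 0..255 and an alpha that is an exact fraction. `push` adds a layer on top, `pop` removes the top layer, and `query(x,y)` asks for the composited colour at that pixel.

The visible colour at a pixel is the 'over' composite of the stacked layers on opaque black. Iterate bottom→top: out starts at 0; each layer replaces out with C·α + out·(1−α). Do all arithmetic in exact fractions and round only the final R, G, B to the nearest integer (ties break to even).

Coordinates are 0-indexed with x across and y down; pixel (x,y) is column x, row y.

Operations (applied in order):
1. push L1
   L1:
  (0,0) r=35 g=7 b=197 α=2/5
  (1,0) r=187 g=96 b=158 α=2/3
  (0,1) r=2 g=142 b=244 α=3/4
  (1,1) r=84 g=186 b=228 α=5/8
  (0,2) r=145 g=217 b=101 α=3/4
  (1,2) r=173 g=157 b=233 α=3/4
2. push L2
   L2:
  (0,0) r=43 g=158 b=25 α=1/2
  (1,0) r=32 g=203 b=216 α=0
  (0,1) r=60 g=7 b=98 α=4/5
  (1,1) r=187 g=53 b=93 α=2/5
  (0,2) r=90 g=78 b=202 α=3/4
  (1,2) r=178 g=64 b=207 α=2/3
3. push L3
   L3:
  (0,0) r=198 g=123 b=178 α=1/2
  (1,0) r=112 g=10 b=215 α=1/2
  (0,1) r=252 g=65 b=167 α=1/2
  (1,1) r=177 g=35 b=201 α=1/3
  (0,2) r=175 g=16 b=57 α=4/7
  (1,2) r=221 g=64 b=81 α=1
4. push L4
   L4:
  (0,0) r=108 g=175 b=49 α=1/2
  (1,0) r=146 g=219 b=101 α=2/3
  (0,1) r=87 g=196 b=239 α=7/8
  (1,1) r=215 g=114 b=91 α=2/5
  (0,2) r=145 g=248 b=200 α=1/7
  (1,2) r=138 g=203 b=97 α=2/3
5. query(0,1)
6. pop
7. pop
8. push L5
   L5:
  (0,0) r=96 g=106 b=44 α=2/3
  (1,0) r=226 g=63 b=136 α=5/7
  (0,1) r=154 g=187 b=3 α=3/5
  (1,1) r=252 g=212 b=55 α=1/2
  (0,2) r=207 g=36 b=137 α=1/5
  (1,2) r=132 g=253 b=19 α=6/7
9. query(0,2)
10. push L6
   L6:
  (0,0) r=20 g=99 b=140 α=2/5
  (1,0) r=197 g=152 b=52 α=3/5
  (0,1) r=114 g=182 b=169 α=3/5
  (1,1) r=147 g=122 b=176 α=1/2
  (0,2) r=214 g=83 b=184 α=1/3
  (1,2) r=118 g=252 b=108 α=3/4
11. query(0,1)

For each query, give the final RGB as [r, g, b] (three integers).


query (0,1) [L1,L2,L3,L4] — begin 0,0,0
+L1 (α=3/4) → [3/2, 213/2, 183]
+L2 (α=4/5) → [483/10, 269/10, 115]
+L3 (α=1/2) → [3003/20, 919/20, 141]
+L4 (α=7/8) → [15183/160, 28359/160, 907/4]
= [95, 177, 227]

at x=0,y=2 over L1,L2,L5:
after L1 α=3/4: [435/4, 651/4, 303/4]
after L2 α=3/4: [1515/16, 1587/16, 2727/16]
after L5 α=1/5: [2343/20, 1731/20, 655/4]
= [117, 87, 164]

query (0,1) [L1,L2,L5,L6] — begin 0,0,0
+L1 (α=3/4) → [3/2, 213/2, 183]
+L2 (α=4/5) → [483/10, 269/10, 115]
+L5 (α=3/5) → [2793/25, 3074/25, 239/5]
+L6 (α=3/5) → [14136/125, 19798/125, 3013/25]
→ [113, 158, 121]


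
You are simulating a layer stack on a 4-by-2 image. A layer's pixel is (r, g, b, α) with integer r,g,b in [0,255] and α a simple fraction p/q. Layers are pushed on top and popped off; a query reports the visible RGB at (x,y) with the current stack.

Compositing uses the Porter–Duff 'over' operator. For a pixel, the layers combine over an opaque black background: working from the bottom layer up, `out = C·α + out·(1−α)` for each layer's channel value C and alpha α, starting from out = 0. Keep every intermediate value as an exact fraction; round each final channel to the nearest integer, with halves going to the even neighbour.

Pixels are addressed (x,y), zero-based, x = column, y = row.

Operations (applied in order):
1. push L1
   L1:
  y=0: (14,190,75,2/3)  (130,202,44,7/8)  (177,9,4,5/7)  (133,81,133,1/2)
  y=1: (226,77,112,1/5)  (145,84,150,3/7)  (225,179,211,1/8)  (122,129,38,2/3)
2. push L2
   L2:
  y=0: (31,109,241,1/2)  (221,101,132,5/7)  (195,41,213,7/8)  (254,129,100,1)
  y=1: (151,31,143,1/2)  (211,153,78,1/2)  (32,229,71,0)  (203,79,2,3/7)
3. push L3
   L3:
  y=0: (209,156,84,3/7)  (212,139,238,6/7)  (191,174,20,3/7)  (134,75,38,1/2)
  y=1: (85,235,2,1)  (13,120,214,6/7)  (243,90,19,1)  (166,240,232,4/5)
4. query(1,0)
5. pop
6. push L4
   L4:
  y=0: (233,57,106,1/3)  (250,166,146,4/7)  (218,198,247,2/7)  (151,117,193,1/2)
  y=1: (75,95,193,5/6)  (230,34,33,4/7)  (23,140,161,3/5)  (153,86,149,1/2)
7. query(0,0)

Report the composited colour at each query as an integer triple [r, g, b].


(1,0) stack=L1,L2,L3; from [0,0,0]:
+L1 (α=7/8) → [455/4, 707/4, 77/2]
+L2 (α=5/7) → [2665/14, 1717/14, 737/7]
+L3 (α=6/7) → [20473/98, 13393/98, 10733/49]
→ [209, 137, 219]

at x=0,y=0 over L1,L2,L4:
+L1 (α=2/3) → [28/3, 380/3, 50]
+L2 (α=1/2) → [121/6, 707/6, 291/2]
+L4 (α=1/3) → [820/9, 878/9, 397/3]
= [91, 98, 132]
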